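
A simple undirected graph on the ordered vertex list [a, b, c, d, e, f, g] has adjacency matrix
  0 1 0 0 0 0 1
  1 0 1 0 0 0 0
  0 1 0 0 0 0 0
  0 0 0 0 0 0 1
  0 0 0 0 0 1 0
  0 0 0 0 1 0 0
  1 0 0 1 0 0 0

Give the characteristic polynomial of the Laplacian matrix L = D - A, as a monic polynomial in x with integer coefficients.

With the vertex order [a, b, c, d, e, f, g], the degrees are [2, 2, 1, 1, 1, 1, 2], giving D = diag(2, 2, 1, 1, 1, 1, 2) and L = D - A. Computing det(xI - L) by cofactor expansion (or equivalently via sum-over-permutations) gives x^7 - 10x^6 + 37x^5 - 62x^4 + 45x^3 - 10x^2. Since p(0) = det(-L) = 0, x divides p(x). There are 2 zeros in the spectrum, matching the 2 components.

x^7 - 10x^6 + 37x^5 - 62x^4 + 45x^3 - 10x^2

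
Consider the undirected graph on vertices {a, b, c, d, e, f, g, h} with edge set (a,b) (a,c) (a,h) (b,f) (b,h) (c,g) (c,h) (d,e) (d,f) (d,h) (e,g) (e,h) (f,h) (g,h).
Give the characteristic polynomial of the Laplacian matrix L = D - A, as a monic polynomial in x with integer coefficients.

Reading degrees in the order [a, b, c, d, e, f, g, h] gives [3, 3, 3, 3, 3, 3, 3, 7]; set D = diag(3, 3, 3, 3, 3, 3, 3, 7) and form L = D - A. Computing det(xI - L) by cofactor expansion (or equivalently via sum-over-permutations) gives x^8 - 28x^7 + 322x^6 - 1974x^5 + 6965x^4 - 14126x^3 + 15225x^2 - 6728x. The constant term is 0 because L is singular (the all-ones vector lies in its kernel). By the matrix-tree theorem the graph has (1/8) * product of the nonzero eigenvalues = 841 spanning trees.

x^8 - 28x^7 + 322x^6 - 1974x^5 + 6965x^4 - 14126x^3 + 15225x^2 - 6728x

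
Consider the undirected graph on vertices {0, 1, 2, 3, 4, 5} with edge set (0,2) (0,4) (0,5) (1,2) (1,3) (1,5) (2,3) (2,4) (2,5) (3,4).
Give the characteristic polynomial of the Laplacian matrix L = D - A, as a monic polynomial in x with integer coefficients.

x^6 - 20x^5 + 155x^4 - 580x^3 + 1045x^2 - 726x

Reading degrees in the order [0, 1, 2, 3, 4, 5] gives [3, 3, 5, 3, 3, 3]; set D = diag(3, 3, 5, 3, 3, 3) and form L = D - A. Computing det(xI - L) by cofactor expansion (or equivalently via sum-over-permutations) gives x^6 - 20x^5 + 155x^4 - 580x^3 + 1045x^2 - 726x. Since p(0) = det(-L) = 0, x divides p(x).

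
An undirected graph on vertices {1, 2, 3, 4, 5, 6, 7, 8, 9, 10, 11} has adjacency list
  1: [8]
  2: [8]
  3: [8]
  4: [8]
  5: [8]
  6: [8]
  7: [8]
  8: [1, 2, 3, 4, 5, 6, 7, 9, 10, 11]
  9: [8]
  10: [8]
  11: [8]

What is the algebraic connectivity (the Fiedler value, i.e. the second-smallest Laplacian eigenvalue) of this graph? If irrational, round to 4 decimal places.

1

Each diagonal entry of L is the vertex degree and each off-diagonal entry is -1 where an edge is present, 0 otherwise; in the order [1, 2, 3, 4, 5, 6, 7, 8, 9, 10, 11] the diagonal is [1, 1, 1, 1, 1, 1, 1, 10, 1, 1, 1]. The sorted Laplacian eigenvalues are [0, 1, 1, 1, 1, 1, 1, 1, 1, 1, 11]; the algebraic connectivity is the second entry, 1.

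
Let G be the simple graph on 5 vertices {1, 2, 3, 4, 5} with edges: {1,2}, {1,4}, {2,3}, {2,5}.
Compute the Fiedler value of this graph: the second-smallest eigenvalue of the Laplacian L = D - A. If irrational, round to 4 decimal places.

0.5188

Each diagonal entry of L is the vertex degree and each off-diagonal entry is -1 where an edge is present, 0 otherwise; in the order [1, 2, 3, 4, 5] the diagonal is [2, 3, 1, 1, 1]. The smallest Laplacian eigenvalue is always 0. The next one, lambda_2 = 0.5188, measures how hard the graph is to disconnect: larger values mean better connectivity. The largest eigenvalue, 4.1701, is at most the vertex count 5. By the matrix-tree theorem the graph has (1/5) * product of the nonzero eigenvalues = 1 spanning tree.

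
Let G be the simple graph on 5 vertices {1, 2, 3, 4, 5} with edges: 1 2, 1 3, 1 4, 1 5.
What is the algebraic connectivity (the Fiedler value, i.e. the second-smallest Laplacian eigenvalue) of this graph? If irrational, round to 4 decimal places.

1

Reading degrees in the order [1, 2, 3, 4, 5] gives [4, 1, 1, 1, 1]; set D = diag(4, 1, 1, 1, 1) and form L = D - A. The smallest Laplacian eigenvalue is always 0. The next one, lambda_2 = 1, measures how hard the graph is to disconnect: larger values mean better connectivity. By the matrix-tree theorem the graph has (1/5) * product of the nonzero eigenvalues = 1 spanning tree.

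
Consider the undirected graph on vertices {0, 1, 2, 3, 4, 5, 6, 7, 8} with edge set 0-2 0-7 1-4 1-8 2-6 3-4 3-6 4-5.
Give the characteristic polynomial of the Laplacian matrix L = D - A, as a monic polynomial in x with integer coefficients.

x^9 - 16x^8 + 104x^7 - 354x^6 + 678x^5 - 730x^4 + 417x^3 - 110x^2 + 9x

Each diagonal entry of L is the vertex degree and each off-diagonal entry is -1 where an edge is present, 0 otherwise; in the order [0, 1, 2, 3, 4, 5, 6, 7, 8] the diagonal is [2, 2, 2, 2, 3, 1, 2, 1, 1]. L has integer entries, so p(x) = det(xI - L) has integer coefficients. Expanding the determinant yields x^9 - 16x^8 + 104x^7 - 354x^6 + 678x^5 - 730x^4 + 417x^3 - 110x^2 + 9x. The coefficient of x^8 equals -trace(L) = -16, matching the sum of degrees. The largest eigenvalue, 4.3455, is at most the vertex count 9. There is one zero in the spectrum, matching the 1 component.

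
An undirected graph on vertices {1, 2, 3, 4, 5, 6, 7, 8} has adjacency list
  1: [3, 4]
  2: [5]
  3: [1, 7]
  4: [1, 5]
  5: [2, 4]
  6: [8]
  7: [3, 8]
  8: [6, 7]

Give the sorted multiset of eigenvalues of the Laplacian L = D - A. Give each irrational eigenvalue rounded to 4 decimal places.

[0, 0.1522, 0.5858, 1.2346, 2, 2.7654, 3.4142, 3.8478]

Reading degrees in the order [1, 2, 3, 4, 5, 6, 7, 8] gives [2, 1, 2, 2, 2, 1, 2, 2]; set D = diag(2, 1, 2, 2, 2, 1, 2, 2) and form L = D - A. The multiplicity of 0 as a Laplacian eigenvalue equals the number of connected components. By the matrix-tree theorem the graph has (1/8) * product of the nonzero eigenvalues = 1 spanning tree. There is one zero in the spectrum, matching the 1 component.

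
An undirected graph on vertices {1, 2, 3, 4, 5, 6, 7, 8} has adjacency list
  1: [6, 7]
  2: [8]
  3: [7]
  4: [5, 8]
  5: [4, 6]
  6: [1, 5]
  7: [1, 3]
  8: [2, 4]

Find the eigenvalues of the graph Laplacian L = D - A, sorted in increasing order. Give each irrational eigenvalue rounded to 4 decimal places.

Each diagonal entry of L is the vertex degree and each off-diagonal entry is -1 where an edge is present, 0 otherwise; in the order [1, 2, 3, 4, 5, 6, 7, 8] the diagonal is [2, 1, 1, 2, 2, 2, 2, 2]. The multiplicity of 0 as a Laplacian eigenvalue equals the number of connected components. The single zero eigenvalue shows the graph is connected. The largest eigenvalue, 3.8478, is at most the vertex count 8.

[0, 0.1522, 0.5858, 1.2346, 2, 2.7654, 3.4142, 3.8478]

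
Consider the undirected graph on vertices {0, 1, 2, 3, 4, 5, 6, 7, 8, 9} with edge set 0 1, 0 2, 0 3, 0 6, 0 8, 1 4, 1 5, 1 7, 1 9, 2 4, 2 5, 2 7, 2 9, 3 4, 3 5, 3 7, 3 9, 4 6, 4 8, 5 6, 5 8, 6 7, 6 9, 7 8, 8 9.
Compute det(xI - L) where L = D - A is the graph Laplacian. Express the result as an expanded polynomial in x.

With the vertex order [0, 1, 2, 3, 4, 5, 6, 7, 8, 9], the degrees are [5, 5, 5, 5, 5, 5, 5, 5, 5, 5], giving D = diag(5, 5, 5, 5, 5, 5, 5, 5, 5, 5) and L = D - A. The eigenvalues of L are [0, 5, 5, 5, 5, 5, 5, 5, 5, 10]; the characteristic polynomial is the product of (x - lambda_i), which multiplies out to x^10 - 50x^9 + 1100x^8 - 14000x^7 + 113750x^6 - 612500x^5 + 2187500x^4 - 5000000x^3 + 6640625x^2 - 3906250x. The coefficient of x^9 equals -trace(L) = -50, matching the sum of degrees. By the matrix-tree theorem the graph has (1/10) * product of the nonzero eigenvalues = 390625 spanning trees.

x^10 - 50x^9 + 1100x^8 - 14000x^7 + 113750x^6 - 612500x^5 + 2187500x^4 - 5000000x^3 + 6640625x^2 - 3906250x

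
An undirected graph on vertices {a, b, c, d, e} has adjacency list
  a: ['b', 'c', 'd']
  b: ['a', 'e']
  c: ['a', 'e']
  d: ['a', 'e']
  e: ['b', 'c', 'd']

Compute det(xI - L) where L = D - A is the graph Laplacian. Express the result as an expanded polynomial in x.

With the vertex order [a, b, c, d, e], the degrees are [3, 2, 2, 2, 3], giving D = diag(3, 2, 2, 2, 3) and L = D - A. The eigenvalues of L are [0, 2, 2, 3, 5]; the characteristic polynomial is the product of (x - lambda_i), which multiplies out to x^5 - 12x^4 + 51x^3 - 92x^2 + 60x. The coefficient of x^4 equals -trace(L) = -12, matching the sum of degrees. There is one zero in the spectrum, matching the 1 component.

x^5 - 12x^4 + 51x^3 - 92x^2 + 60x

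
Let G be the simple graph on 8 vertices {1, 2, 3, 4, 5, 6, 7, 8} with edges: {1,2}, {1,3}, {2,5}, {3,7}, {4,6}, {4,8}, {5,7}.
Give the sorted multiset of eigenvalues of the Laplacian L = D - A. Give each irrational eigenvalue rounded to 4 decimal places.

With the vertex order [1, 2, 3, 4, 5, 6, 7, 8], the degrees are [2, 2, 2, 2, 2, 1, 2, 1], giving D = diag(2, 2, 2, 2, 2, 1, 2, 1) and L = D - A. Since every row of L sums to 0, the all-ones vector is in the kernel and 0 is an eigenvalue. The 2 zero eigenvalues correspond to the 2 connected components. The largest eigenvalue, 3.6180, is at most the vertex count 8.

[0, 0, 1, 1.3820, 1.3820, 3, 3.6180, 3.6180]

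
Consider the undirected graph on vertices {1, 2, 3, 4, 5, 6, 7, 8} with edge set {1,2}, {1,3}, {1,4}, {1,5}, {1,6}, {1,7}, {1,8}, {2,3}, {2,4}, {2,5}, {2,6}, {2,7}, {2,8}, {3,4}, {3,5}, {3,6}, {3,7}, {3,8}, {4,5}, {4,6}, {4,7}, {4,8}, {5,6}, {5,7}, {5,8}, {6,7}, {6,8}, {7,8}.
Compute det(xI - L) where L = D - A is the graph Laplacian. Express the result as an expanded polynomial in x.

x^8 - 56x^7 + 1344x^6 - 17920x^5 + 143360x^4 - 688128x^3 + 1835008x^2 - 2097152x

Each diagonal entry of L is the vertex degree and each off-diagonal entry is -1 where an edge is present, 0 otherwise; in the order [1, 2, 3, 4, 5, 6, 7, 8] the diagonal is [7, 7, 7, 7, 7, 7, 7, 7]. Computing det(xI - L) by cofactor expansion (or equivalently via sum-over-permutations) gives x^8 - 56x^7 + 1344x^6 - 17920x^5 + 143360x^4 - 688128x^3 + 1835008x^2 - 2097152x. The coefficient of x^7 equals -trace(L) = -56, matching the sum of degrees. The eigenvalues sum to 56, which equals trace(L) = 2|E|.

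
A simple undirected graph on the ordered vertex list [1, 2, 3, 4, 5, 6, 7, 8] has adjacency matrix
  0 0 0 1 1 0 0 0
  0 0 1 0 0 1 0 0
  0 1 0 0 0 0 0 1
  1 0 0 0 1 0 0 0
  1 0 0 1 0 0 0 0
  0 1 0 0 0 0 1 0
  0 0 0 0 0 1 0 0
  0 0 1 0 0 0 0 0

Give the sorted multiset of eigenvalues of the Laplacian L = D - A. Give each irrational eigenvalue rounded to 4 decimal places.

Each diagonal entry of L is the vertex degree and each off-diagonal entry is -1 where an edge is present, 0 otherwise; in the order [1, 2, 3, 4, 5, 6, 7, 8] the diagonal is [2, 2, 2, 2, 2, 2, 1, 1]. Diagonalising L (or applying a numerical eigensolver to the 8x8 matrix) gives the spectrum above. The 2 zero eigenvalues correspond to the 2 connected components. The eigenvalues sum to 14, which equals trace(L) = 2|E|.

[0, 0, 0.3820, 1.3820, 2.6180, 3, 3, 3.6180]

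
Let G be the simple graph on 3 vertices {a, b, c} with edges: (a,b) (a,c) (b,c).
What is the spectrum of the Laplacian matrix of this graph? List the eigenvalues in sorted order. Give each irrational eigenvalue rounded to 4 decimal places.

[0, 3, 3]

Each diagonal entry of L is the vertex degree and each off-diagonal entry is -1 where an edge is present, 0 otherwise; in the order [a, b, c] the diagonal is [2, 2, 2]. Diagonalising L (or applying a numerical eigensolver to the 3x3 matrix) gives the spectrum above. The single zero eigenvalue shows the graph is connected. The eigenvalues sum to 6, which equals trace(L) = 2|E|. The largest eigenvalue, 3, is at most the vertex count 3.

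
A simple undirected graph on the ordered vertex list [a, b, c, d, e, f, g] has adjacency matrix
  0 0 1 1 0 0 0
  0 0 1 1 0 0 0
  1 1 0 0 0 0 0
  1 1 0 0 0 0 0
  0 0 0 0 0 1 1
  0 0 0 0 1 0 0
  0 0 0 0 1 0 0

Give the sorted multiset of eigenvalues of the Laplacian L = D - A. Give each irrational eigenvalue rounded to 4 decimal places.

[0, 0, 1, 2, 2, 3, 4]

Each diagonal entry of L is the vertex degree and each off-diagonal entry is -1 where an edge is present, 0 otherwise; in the order [a, b, c, d, e, f, g] the diagonal is [2, 2, 2, 2, 2, 1, 1]. Since every row of L sums to 0, the all-ones vector is in the kernel and 0 is an eigenvalue. The 2 zero eigenvalues correspond to the 2 connected components. The largest eigenvalue, 4, is at most the vertex count 7.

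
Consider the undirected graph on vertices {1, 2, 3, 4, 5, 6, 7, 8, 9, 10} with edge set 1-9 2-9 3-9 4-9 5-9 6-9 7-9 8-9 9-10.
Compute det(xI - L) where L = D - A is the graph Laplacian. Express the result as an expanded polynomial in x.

Each diagonal entry of L is the vertex degree and each off-diagonal entry is -1 where an edge is present, 0 otherwise; in the order [1, 2, 3, 4, 5, 6, 7, 8, 9, 10] the diagonal is [1, 1, 1, 1, 1, 1, 1, 1, 9, 1]. Computing det(xI - L) by cofactor expansion (or equivalently via sum-over-permutations) gives x^10 - 18x^9 + 108x^8 - 336x^7 + 630x^6 - 756x^5 + 588x^4 - 288x^3 + 81x^2 - 10x. The coefficient of x^9 equals -trace(L) = -18, matching the sum of degrees. The eigenvalues sum to 18, which equals trace(L) = 2|E|.

x^10 - 18x^9 + 108x^8 - 336x^7 + 630x^6 - 756x^5 + 588x^4 - 288x^3 + 81x^2 - 10x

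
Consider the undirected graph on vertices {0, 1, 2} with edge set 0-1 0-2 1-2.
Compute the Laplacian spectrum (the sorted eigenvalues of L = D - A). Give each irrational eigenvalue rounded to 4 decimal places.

Reading degrees in the order [0, 1, 2] gives [2, 2, 2]; set D = diag(2, 2, 2) and form L = D - A. The multiplicity of 0 as a Laplacian eigenvalue equals the number of connected components.

[0, 3, 3]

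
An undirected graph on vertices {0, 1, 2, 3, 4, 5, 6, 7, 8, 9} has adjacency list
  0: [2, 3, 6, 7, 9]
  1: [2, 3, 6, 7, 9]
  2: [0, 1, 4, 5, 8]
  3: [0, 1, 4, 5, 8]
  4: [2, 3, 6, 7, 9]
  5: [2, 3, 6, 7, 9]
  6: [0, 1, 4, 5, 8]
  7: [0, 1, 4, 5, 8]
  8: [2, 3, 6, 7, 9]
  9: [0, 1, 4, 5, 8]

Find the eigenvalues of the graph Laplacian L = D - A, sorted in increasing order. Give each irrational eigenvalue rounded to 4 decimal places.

[0, 5, 5, 5, 5, 5, 5, 5, 5, 10]

With the vertex order [0, 1, 2, 3, 4, 5, 6, 7, 8, 9], the degrees are [5, 5, 5, 5, 5, 5, 5, 5, 5, 5], giving D = diag(5, 5, 5, 5, 5, 5, 5, 5, 5, 5) and L = D - A. Diagonalising L (or applying a numerical eigensolver to the 10x10 matrix) gives the spectrum above. The largest eigenvalue, 10, is at most the vertex count 10. The eigenvalues sum to 50, which equals trace(L) = 2|E|.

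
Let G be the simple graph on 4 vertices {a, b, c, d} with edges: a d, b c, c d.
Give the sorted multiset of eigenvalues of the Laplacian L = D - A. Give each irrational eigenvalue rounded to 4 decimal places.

With the vertex order [a, b, c, d], the degrees are [1, 1, 2, 2], giving D = diag(1, 1, 2, 2) and L = D - A. The multiplicity of 0 as a Laplacian eigenvalue equals the number of connected components. By the matrix-tree theorem the graph has (1/4) * product of the nonzero eigenvalues = 1 spanning tree.

[0, 0.5858, 2, 3.4142]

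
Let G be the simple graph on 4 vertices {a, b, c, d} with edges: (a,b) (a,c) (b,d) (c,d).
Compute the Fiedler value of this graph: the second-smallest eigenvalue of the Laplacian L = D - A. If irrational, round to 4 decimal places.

2

With the vertex order [a, b, c, d], the degrees are [2, 2, 2, 2], giving D = diag(2, 2, 2, 2) and L = D - A. The sorted Laplacian eigenvalues are [0, 2, 2, 4]; the algebraic connectivity is the second entry, 2. The largest eigenvalue, 4, is at most the vertex count 4. There is one zero in the spectrum, matching the 1 component.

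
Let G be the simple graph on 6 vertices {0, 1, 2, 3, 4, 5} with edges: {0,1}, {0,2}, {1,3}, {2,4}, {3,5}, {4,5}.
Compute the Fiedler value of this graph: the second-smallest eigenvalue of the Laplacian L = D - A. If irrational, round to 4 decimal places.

1

Each diagonal entry of L is the vertex degree and each off-diagonal entry is -1 where an edge is present, 0 otherwise; in the order [0, 1, 2, 3, 4, 5] the diagonal is [2, 2, 2, 2, 2, 2]. The smallest Laplacian eigenvalue is always 0. The next one, lambda_2 = 1, measures how hard the graph is to disconnect: larger values mean better connectivity. The largest eigenvalue, 4, is at most the vertex count 6.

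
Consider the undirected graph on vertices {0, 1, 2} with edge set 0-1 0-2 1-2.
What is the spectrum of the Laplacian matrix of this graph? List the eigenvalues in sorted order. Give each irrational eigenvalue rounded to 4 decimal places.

Reading degrees in the order [0, 1, 2] gives [2, 2, 2]; set D = diag(2, 2, 2) and form L = D - A. The multiplicity of 0 as a Laplacian eigenvalue equals the number of connected components. The largest eigenvalue, 3, is at most the vertex count 3. The eigenvalues sum to 6, which equals trace(L) = 2|E|.

[0, 3, 3]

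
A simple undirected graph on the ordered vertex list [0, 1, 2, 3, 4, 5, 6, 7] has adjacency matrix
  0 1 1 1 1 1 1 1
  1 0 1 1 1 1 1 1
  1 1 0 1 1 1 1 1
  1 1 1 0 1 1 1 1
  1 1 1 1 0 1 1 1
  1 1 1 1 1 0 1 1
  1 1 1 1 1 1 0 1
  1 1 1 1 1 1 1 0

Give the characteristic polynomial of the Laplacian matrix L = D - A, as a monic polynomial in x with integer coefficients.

With the vertex order [0, 1, 2, 3, 4, 5, 6, 7], the degrees are [7, 7, 7, 7, 7, 7, 7, 7], giving D = diag(7, 7, 7, 7, 7, 7, 7, 7) and L = D - A. L has integer entries, so p(x) = det(xI - L) has integer coefficients. Expanding the determinant yields x^8 - 56x^7 + 1344x^6 - 17920x^5 + 143360x^4 - 688128x^3 + 1835008x^2 - 2097152x. The constant term is 0 because L is singular (the all-ones vector lies in its kernel). The largest eigenvalue, 8, is at most the vertex count 8.

x^8 - 56x^7 + 1344x^6 - 17920x^5 + 143360x^4 - 688128x^3 + 1835008x^2 - 2097152x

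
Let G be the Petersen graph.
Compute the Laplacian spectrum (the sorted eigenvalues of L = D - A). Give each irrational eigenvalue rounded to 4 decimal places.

[0, 2, 2, 2, 2, 2, 5, 5, 5, 5]

The graph has 10 vertices and degree multiset [3, 3, 3, 3, 3, 3, 3, 3, 3, 3]; D is the diagonal matrix of degrees and L = D - A. Since every row of L sums to 0, the all-ones vector is in the kernel and 0 is an eigenvalue. The single zero eigenvalue shows the graph is connected.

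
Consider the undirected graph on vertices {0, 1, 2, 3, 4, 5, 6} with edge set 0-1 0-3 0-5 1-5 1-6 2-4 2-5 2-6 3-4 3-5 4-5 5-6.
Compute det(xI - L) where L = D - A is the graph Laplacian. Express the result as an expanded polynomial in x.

x^7 - 24x^6 + 231x^5 - 1140x^4 + 3036x^3 - 4128x^2 + 2240x

Reading degrees in the order [0, 1, 2, 3, 4, 5, 6] gives [3, 3, 3, 3, 3, 6, 3]; set D = diag(3, 3, 3, 3, 3, 6, 3) and form L = D - A. Computing det(xI - L) by cofactor expansion (or equivalently via sum-over-permutations) gives x^7 - 24x^6 + 231x^5 - 1140x^4 + 3036x^3 - 4128x^2 + 2240x. Since p(0) = det(-L) = 0, x divides p(x). The largest eigenvalue, 7, is at most the vertex count 7.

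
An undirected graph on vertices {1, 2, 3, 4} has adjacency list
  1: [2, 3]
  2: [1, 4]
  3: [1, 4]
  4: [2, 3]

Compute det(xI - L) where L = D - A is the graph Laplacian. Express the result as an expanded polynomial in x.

Reading degrees in the order [1, 2, 3, 4] gives [2, 2, 2, 2]; set D = diag(2, 2, 2, 2) and form L = D - A. Computing det(xI - L) by cofactor expansion (or equivalently via sum-over-permutations) gives x^4 - 8x^3 + 20x^2 - 16x. The coefficient of x^3 equals -trace(L) = -8, matching the sum of degrees.

x^4 - 8x^3 + 20x^2 - 16x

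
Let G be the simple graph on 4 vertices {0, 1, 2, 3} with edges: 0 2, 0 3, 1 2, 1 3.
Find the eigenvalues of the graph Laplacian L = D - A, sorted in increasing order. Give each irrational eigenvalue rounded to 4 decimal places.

[0, 2, 2, 4]

With the vertex order [0, 1, 2, 3], the degrees are [2, 2, 2, 2], giving D = diag(2, 2, 2, 2) and L = D - A. Since every row of L sums to 0, the all-ones vector is in the kernel and 0 is an eigenvalue. By the matrix-tree theorem the graph has (1/4) * product of the nonzero eigenvalues = 4 spanning trees. The eigenvalues sum to 8, which equals trace(L) = 2|E|.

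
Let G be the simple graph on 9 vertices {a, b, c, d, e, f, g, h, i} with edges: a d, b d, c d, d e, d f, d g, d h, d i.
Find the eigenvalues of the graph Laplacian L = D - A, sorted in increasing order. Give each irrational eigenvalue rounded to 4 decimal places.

[0, 1, 1, 1, 1, 1, 1, 1, 9]

Each diagonal entry of L is the vertex degree and each off-diagonal entry is -1 where an edge is present, 0 otherwise; in the order [a, b, c, d, e, f, g, h, i] the diagonal is [1, 1, 1, 8, 1, 1, 1, 1, 1]. L is symmetric positive semidefinite, so every eigenvalue is real and nonnegative. There is one zero in the spectrum, matching the 1 component. By the matrix-tree theorem the graph has (1/9) * product of the nonzero eigenvalues = 1 spanning tree.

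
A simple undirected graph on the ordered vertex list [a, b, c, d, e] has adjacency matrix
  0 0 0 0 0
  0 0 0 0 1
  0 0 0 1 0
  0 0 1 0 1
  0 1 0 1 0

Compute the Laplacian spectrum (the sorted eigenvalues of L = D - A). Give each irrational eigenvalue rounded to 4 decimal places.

[0, 0, 0.5858, 2, 3.4142]

Reading degrees in the order [a, b, c, d, e] gives [0, 1, 1, 2, 2]; set D = diag(0, 1, 1, 2, 2) and form L = D - A. The multiplicity of 0 as a Laplacian eigenvalue equals the number of connected components. The 2 zero eigenvalues correspond to the 2 connected components.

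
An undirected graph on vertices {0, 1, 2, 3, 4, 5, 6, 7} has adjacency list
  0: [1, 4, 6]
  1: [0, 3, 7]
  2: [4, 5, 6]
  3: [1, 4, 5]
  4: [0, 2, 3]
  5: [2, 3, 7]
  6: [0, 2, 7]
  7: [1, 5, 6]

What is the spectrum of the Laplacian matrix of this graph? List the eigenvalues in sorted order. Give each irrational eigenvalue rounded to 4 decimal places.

[0, 2, 2, 2, 4, 4, 4, 6]

Each diagonal entry of L is the vertex degree and each off-diagonal entry is -1 where an edge is present, 0 otherwise; in the order [0, 1, 2, 3, 4, 5, 6, 7] the diagonal is [3, 3, 3, 3, 3, 3, 3, 3]. Since every row of L sums to 0, the all-ones vector is in the kernel and 0 is an eigenvalue. There is one zero in the spectrum, matching the 1 component. The eigenvalues sum to 24, which equals trace(L) = 2|E|.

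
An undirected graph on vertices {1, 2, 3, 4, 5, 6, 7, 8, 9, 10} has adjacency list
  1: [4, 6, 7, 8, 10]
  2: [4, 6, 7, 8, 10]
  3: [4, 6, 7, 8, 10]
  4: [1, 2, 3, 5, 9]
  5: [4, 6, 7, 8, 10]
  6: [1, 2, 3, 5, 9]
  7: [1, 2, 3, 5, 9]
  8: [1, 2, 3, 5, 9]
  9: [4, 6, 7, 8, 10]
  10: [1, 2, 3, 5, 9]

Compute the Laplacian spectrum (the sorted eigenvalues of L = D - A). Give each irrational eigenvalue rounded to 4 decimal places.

Each diagonal entry of L is the vertex degree and each off-diagonal entry is -1 where an edge is present, 0 otherwise; in the order [1, 2, 3, 4, 5, 6, 7, 8, 9, 10] the diagonal is [5, 5, 5, 5, 5, 5, 5, 5, 5, 5]. Diagonalising L (or applying a numerical eigensolver to the 10x10 matrix) gives the spectrum above. There is one zero in the spectrum, matching the 1 component.

[0, 5, 5, 5, 5, 5, 5, 5, 5, 10]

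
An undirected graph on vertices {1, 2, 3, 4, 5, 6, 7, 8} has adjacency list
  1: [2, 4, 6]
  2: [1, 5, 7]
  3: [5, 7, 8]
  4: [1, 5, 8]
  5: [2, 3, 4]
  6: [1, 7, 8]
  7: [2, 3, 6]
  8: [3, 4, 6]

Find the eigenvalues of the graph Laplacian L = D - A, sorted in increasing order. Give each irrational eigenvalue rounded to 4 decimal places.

[0, 2, 2, 2, 4, 4, 4, 6]

Each diagonal entry of L is the vertex degree and each off-diagonal entry is -1 where an edge is present, 0 otherwise; in the order [1, 2, 3, 4, 5, 6, 7, 8] the diagonal is [3, 3, 3, 3, 3, 3, 3, 3]. L is symmetric positive semidefinite, so every eigenvalue is real and nonnegative. The single zero eigenvalue shows the graph is connected. The largest eigenvalue, 6, is at most the vertex count 8.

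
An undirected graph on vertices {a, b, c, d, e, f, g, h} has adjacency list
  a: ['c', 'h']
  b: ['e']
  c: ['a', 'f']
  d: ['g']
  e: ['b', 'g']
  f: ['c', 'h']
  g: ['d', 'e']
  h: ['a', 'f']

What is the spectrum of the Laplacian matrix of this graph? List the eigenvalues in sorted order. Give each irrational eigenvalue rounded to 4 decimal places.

With the vertex order [a, b, c, d, e, f, g, h], the degrees are [2, 1, 2, 1, 2, 2, 2, 2], giving D = diag(2, 1, 2, 1, 2, 2, 2, 2) and L = D - A. Since every row of L sums to 0, the all-ones vector is in the kernel and 0 is an eigenvalue. The 2 zero eigenvalues correspond to the 2 connected components.

[0, 0, 0.5858, 2, 2, 2, 3.4142, 4]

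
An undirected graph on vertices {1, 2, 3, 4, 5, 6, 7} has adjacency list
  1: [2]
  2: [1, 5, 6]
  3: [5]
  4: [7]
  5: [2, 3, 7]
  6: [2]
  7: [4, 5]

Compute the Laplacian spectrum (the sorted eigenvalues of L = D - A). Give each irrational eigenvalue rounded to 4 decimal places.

Reading degrees in the order [1, 2, 3, 4, 5, 6, 7] gives [1, 3, 1, 1, 3, 1, 2]; set D = diag(1, 3, 1, 1, 3, 1, 2) and form L = D - A. L is symmetric positive semidefinite, so every eigenvalue is real and nonnegative. The single zero eigenvalue shows the graph is connected.

[0, 0.3217, 0.6802, 1, 2.1397, 3.2297, 4.6287]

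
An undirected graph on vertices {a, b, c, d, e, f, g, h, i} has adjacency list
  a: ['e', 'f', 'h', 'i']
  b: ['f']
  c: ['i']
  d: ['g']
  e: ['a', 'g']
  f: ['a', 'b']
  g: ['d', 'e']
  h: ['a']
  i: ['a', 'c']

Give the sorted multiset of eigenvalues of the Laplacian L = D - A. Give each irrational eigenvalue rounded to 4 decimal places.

With the vertex order [a, b, c, d, e, f, g, h, i], the degrees are [4, 1, 1, 1, 2, 2, 2, 1, 2], giving D = diag(4, 1, 1, 1, 2, 2, 2, 1, 2) and L = D - A. The multiplicity of 0 as a Laplacian eigenvalue equals the number of connected components. The single zero eigenvalue shows the graph is connected. The largest eigenvalue, 5.2439, is at most the vertex count 9.

[0, 0.2398, 0.3820, 0.7199, 1.4240, 2.2032, 2.6180, 3.1692, 5.2439]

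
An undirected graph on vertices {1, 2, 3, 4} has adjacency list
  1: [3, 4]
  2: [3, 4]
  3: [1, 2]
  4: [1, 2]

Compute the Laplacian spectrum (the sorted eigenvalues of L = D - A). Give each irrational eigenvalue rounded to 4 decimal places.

[0, 2, 2, 4]

Each diagonal entry of L is the vertex degree and each off-diagonal entry is -1 where an edge is present, 0 otherwise; in the order [1, 2, 3, 4] the diagonal is [2, 2, 2, 2]. Diagonalising L (or applying a numerical eigensolver to the 4x4 matrix) gives the spectrum above. The single zero eigenvalue shows the graph is connected. The eigenvalues sum to 8, which equals trace(L) = 2|E|.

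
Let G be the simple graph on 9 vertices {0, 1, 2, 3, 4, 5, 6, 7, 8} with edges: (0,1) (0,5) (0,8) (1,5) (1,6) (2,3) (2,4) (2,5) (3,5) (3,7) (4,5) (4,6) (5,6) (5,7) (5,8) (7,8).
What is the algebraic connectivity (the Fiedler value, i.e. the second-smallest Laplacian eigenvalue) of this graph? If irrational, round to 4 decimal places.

Reading degrees in the order [0, 1, 2, 3, 4, 5, 6, 7, 8] gives [3, 3, 3, 3, 3, 8, 3, 3, 3]; set D = diag(3, 3, 3, 3, 3, 8, 3, 3, 3) and form L = D - A. Computing the eigenvalues of L and sorting gives [0, 1.5858, 1.5858, 3, 3, 4.4142, 4.4142, 5, 9]. The Fiedler value lambda_2 = 1.5858 is strictly positive, so the graph is connected. The largest eigenvalue, 9, is at most the vertex count 9. The eigenvalues sum to 32, which equals trace(L) = 2|E|.

1.5858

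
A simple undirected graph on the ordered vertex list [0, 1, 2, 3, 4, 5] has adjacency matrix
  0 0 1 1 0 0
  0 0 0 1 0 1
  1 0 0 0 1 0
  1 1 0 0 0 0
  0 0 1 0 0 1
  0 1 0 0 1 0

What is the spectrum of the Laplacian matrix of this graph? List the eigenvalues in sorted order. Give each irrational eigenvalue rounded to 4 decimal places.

[0, 1, 1, 3, 3, 4]

Reading degrees in the order [0, 1, 2, 3, 4, 5] gives [2, 2, 2, 2, 2, 2]; set D = diag(2, 2, 2, 2, 2, 2) and form L = D - A. Diagonalising L (or applying a numerical eigensolver to the 6x6 matrix) gives the spectrum above. The largest eigenvalue, 4, is at most the vertex count 6. The eigenvalues sum to 12, which equals trace(L) = 2|E|.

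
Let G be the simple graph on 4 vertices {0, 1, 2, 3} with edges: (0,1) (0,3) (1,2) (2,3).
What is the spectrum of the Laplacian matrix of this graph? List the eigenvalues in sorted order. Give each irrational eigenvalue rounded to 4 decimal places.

[0, 2, 2, 4]

Reading degrees in the order [0, 1, 2, 3] gives [2, 2, 2, 2]; set D = diag(2, 2, 2, 2) and form L = D - A. L is symmetric positive semidefinite, so every eigenvalue is real and nonnegative. The single zero eigenvalue shows the graph is connected. By the matrix-tree theorem the graph has (1/4) * product of the nonzero eigenvalues = 4 spanning trees. The eigenvalues sum to 8, which equals trace(L) = 2|E|.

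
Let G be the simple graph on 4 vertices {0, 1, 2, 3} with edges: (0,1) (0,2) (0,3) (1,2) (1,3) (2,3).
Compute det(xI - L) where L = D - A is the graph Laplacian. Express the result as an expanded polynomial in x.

x^4 - 12x^3 + 48x^2 - 64x

With the vertex order [0, 1, 2, 3], the degrees are [3, 3, 3, 3], giving D = diag(3, 3, 3, 3) and L = D - A. The eigenvalues of L are [0, 4, 4, 4]; the characteristic polynomial is the product of (x - lambda_i), which multiplies out to x^4 - 12x^3 + 48x^2 - 64x. The constant term is 0 because L is singular (the all-ones vector lies in its kernel). The largest eigenvalue, 4, is at most the vertex count 4. By the matrix-tree theorem the graph has (1/4) * product of the nonzero eigenvalues = 16 spanning trees.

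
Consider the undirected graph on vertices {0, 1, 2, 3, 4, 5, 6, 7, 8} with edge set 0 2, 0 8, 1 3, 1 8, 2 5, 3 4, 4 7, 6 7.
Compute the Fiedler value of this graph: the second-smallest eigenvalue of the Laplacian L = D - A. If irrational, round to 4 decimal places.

Reading degrees in the order [0, 1, 2, 3, 4, 5, 6, 7, 8] gives [2, 2, 2, 2, 2, 1, 1, 2, 2]; set D = diag(2, 2, 2, 2, 2, 1, 1, 2, 2) and form L = D - A. The smallest Laplacian eigenvalue is always 0. The next one, lambda_2 = 0.1206, measures how hard the graph is to disconnect: larger values mean better connectivity. The largest eigenvalue, 3.8794, is at most the vertex count 9. The eigenvalues sum to 16, which equals trace(L) = 2|E|.

0.1206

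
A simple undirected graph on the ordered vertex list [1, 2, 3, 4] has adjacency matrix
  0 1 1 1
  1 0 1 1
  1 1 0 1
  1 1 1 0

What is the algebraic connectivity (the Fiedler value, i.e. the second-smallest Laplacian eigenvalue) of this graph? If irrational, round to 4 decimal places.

4

With the vertex order [1, 2, 3, 4], the degrees are [3, 3, 3, 3], giving D = diag(3, 3, 3, 3) and L = D - A. The smallest Laplacian eigenvalue is always 0. The next one, lambda_2 = 4, measures how hard the graph is to disconnect: larger values mean better connectivity. By the matrix-tree theorem the graph has (1/4) * product of the nonzero eigenvalues = 16 spanning trees. The eigenvalues sum to 12, which equals trace(L) = 2|E|.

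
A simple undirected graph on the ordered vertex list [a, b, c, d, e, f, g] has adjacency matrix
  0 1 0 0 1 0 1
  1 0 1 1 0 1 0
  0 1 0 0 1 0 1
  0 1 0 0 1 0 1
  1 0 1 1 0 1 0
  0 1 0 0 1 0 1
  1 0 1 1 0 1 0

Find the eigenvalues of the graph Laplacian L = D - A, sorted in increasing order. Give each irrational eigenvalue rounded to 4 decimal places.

With the vertex order [a, b, c, d, e, f, g], the degrees are [3, 4, 3, 3, 4, 3, 4], giving D = diag(3, 4, 3, 3, 4, 3, 4) and L = D - A. The multiplicity of 0 as a Laplacian eigenvalue equals the number of connected components. The single zero eigenvalue shows the graph is connected. The largest eigenvalue, 7, is at most the vertex count 7.

[0, 3, 3, 3, 4, 4, 7]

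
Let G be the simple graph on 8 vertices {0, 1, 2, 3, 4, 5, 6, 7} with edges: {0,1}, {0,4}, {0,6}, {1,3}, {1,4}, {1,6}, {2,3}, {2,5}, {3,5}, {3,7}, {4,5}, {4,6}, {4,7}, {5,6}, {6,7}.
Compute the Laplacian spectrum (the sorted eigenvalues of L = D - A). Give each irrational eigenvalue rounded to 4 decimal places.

Each diagonal entry of L is the vertex degree and each off-diagonal entry is -1 where an edge is present, 0 otherwise; in the order [0, 1, 2, 3, 4, 5, 6, 7] the diagonal is [3, 4, 2, 4, 5, 4, 5, 3]. L is symmetric positive semidefinite, so every eigenvalue is real and nonnegative. The single zero eigenvalue shows the graph is connected. By the matrix-tree theorem the graph has (1/8) * product of the nonzero eigenvalues = 1560 spanning trees. The eigenvalues sum to 30, which equals trace(L) = 2|E|.

[0, 1.4023, 2.6804, 4, 4, 5, 6, 6.9173]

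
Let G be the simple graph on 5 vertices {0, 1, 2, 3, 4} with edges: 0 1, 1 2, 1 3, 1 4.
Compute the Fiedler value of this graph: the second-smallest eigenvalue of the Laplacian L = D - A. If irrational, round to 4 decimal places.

1

Each diagonal entry of L is the vertex degree and each off-diagonal entry is -1 where an edge is present, 0 otherwise; in the order [0, 1, 2, 3, 4] the diagonal is [1, 4, 1, 1, 1]. Computing the eigenvalues of L and sorting gives [0, 1, 1, 1, 5]. The Fiedler value lambda_2 = 1 is strictly positive, so the graph is connected.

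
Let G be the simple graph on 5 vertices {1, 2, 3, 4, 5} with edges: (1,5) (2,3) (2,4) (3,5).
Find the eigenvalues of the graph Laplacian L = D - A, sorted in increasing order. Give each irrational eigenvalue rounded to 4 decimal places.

[0, 0.3820, 1.3820, 2.6180, 3.6180]

With the vertex order [1, 2, 3, 4, 5], the degrees are [1, 2, 2, 1, 2], giving D = diag(1, 2, 2, 1, 2) and L = D - A. The multiplicity of 0 as a Laplacian eigenvalue equals the number of connected components. The single zero eigenvalue shows the graph is connected.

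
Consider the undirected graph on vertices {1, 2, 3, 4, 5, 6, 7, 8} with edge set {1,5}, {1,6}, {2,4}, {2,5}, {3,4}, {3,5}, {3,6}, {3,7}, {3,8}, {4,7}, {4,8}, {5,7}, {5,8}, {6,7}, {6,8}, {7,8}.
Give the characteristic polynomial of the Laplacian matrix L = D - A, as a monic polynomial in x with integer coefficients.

x^8 - 32x^7 + 426x^6 - 3044x^5 + 12533x^4 - 29508x^3 + 36468x^2 - 18144x

With the vertex order [1, 2, 3, 4, 5, 6, 7, 8], the degrees are [2, 2, 5, 4, 5, 4, 5, 5], giving D = diag(2, 2, 5, 4, 5, 4, 5, 5) and L = D - A. Computing det(xI - L) by cofactor expansion (or equivalently via sum-over-permutations) gives x^8 - 32x^7 + 426x^6 - 3044x^5 + 12533x^4 - 29508x^3 + 36468x^2 - 18144x. Since p(0) = det(-L) = 0, x divides p(x). The eigenvalues sum to 32, which equals trace(L) = 2|E|. There is one zero in the spectrum, matching the 1 component.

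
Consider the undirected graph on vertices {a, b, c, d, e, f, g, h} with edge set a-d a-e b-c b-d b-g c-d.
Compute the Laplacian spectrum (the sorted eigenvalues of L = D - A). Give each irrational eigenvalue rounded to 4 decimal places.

[0, 0, 0, 0.4131, 1.1369, 2.3595, 3.6977, 4.3928]

Reading degrees in the order [a, b, c, d, e, f, g, h] gives [2, 3, 2, 3, 1, 0, 1, 0]; set D = diag(2, 3, 2, 3, 1, 0, 1, 0) and form L = D - A. Since every row of L sums to 0, the all-ones vector is in the kernel and 0 is an eigenvalue. The 3 zero eigenvalues correspond to the 3 connected components. The largest eigenvalue, 4.3928, is at most the vertex count 8.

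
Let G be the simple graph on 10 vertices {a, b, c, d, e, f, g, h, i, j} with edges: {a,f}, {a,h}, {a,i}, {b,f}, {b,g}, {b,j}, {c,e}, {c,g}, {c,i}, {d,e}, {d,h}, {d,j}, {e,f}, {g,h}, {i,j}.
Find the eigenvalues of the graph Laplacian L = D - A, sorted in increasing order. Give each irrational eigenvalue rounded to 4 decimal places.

[0, 2, 2, 2, 2, 2, 5, 5, 5, 5]

With the vertex order [a, b, c, d, e, f, g, h, i, j], the degrees are [3, 3, 3, 3, 3, 3, 3, 3, 3, 3], giving D = diag(3, 3, 3, 3, 3, 3, 3, 3, 3, 3) and L = D - A. Since every row of L sums to 0, the all-ones vector is in the kernel and 0 is an eigenvalue. By the matrix-tree theorem the graph has (1/10) * product of the nonzero eigenvalues = 2000 spanning trees. There is one zero in the spectrum, matching the 1 component.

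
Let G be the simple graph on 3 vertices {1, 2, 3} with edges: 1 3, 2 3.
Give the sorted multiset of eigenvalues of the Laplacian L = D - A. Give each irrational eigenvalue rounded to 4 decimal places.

With the vertex order [1, 2, 3], the degrees are [1, 1, 2], giving D = diag(1, 1, 2) and L = D - A. Since every row of L sums to 0, the all-ones vector is in the kernel and 0 is an eigenvalue. The single zero eigenvalue shows the graph is connected.

[0, 1, 3]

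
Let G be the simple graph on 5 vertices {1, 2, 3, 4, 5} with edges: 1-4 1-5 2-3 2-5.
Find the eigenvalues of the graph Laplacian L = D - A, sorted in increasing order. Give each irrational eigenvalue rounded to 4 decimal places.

Each diagonal entry of L is the vertex degree and each off-diagonal entry is -1 where an edge is present, 0 otherwise; in the order [1, 2, 3, 4, 5] the diagonal is [2, 2, 1, 1, 2]. The multiplicity of 0 as a Laplacian eigenvalue equals the number of connected components. The single zero eigenvalue shows the graph is connected. By the matrix-tree theorem the graph has (1/5) * product of the nonzero eigenvalues = 1 spanning tree. There is one zero in the spectrum, matching the 1 component.

[0, 0.3820, 1.3820, 2.6180, 3.6180]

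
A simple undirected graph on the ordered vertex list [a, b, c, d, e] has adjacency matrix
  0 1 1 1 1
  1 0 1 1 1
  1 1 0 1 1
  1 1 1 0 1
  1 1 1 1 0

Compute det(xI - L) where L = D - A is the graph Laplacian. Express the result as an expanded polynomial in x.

x^5 - 20x^4 + 150x^3 - 500x^2 + 625x

Each diagonal entry of L is the vertex degree and each off-diagonal entry is -1 where an edge is present, 0 otherwise; in the order [a, b, c, d, e] the diagonal is [4, 4, 4, 4, 4]. The eigenvalues of L are [0, 5, 5, 5, 5]; the characteristic polynomial is the product of (x - lambda_i), which multiplies out to x^5 - 20x^4 + 150x^3 - 500x^2 + 625x. The constant term is 0 because L is singular (the all-ones vector lies in its kernel). There is one zero in the spectrum, matching the 1 component.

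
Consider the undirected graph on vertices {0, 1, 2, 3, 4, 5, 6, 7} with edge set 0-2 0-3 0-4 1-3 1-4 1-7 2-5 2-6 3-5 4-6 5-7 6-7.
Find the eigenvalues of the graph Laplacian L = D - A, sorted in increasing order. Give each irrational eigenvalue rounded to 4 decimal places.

With the vertex order [0, 1, 2, 3, 4, 5, 6, 7], the degrees are [3, 3, 3, 3, 3, 3, 3, 3], giving D = diag(3, 3, 3, 3, 3, 3, 3, 3) and L = D - A. Diagonalising L (or applying a numerical eigensolver to the 8x8 matrix) gives the spectrum above. There is one zero in the spectrum, matching the 1 component.

[0, 2, 2, 2, 4, 4, 4, 6]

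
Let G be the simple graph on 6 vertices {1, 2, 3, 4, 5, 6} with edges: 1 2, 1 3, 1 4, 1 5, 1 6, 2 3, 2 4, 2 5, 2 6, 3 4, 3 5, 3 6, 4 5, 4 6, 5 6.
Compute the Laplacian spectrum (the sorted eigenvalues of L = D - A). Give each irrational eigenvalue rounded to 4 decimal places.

[0, 6, 6, 6, 6, 6]

With the vertex order [1, 2, 3, 4, 5, 6], the degrees are [5, 5, 5, 5, 5, 5], giving D = diag(5, 5, 5, 5, 5, 5) and L = D - A. Since every row of L sums to 0, the all-ones vector is in the kernel and 0 is an eigenvalue. The single zero eigenvalue shows the graph is connected. By the matrix-tree theorem the graph has (1/6) * product of the nonzero eigenvalues = 1296 spanning trees.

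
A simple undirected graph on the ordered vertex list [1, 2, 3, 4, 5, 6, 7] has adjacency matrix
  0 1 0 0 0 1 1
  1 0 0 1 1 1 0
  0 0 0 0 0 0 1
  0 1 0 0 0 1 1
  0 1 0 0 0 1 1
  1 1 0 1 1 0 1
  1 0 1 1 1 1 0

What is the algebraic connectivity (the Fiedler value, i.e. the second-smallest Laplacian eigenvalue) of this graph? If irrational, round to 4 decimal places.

0.9486

Reading degrees in the order [1, 2, 3, 4, 5, 6, 7] gives [3, 4, 1, 3, 3, 5, 5]; set D = diag(3, 4, 1, 3, 3, 5, 5) and form L = D - A. The sorted Laplacian eigenvalues are [0, 0.9486, 3, 3, 4.5173, 6, 6.5341]; the algebraic connectivity is the second entry, 0.9486. The eigenvalues sum to 24, which equals trace(L) = 2|E|. The largest eigenvalue, 6.5341, is at most the vertex count 7.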